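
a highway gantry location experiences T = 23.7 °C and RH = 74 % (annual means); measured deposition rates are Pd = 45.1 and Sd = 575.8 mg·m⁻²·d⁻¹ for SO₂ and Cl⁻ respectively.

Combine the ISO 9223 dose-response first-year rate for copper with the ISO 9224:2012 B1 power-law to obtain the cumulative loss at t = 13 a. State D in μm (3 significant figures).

copper: temperature factor f = -0.080·(13.7) = -1.0960
  sulphur-dioxide contribution → 0.3754 μm/a
  chloride contribution → 2.614 μm/a
  ⇒ r_corr(copper) = 2.989 μm/a
Power-law: D(13) = r_corr · 13^0.667
  D(13) = 2.989 × 13^0.667 = 2.989 × 5.534 = 16.54 μm

D(13) = 16.5 μm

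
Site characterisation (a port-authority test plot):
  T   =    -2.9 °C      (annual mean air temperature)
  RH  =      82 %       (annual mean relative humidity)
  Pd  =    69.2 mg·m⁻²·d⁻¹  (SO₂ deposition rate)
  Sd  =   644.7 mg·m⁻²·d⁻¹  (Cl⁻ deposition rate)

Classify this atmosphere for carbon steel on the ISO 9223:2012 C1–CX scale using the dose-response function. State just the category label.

C5

carbon steel: T≤10 °C ⇒ hinge +0.150·(-2.9−10) = -1.9350
  sulphur-dioxide contribution → 11.93 μm/a
  chloride contribution → 75.03 μm/a
  total first-year rate 86.96 μm/a
87 μm/a falls in (80, 200] for carbon steel → category C5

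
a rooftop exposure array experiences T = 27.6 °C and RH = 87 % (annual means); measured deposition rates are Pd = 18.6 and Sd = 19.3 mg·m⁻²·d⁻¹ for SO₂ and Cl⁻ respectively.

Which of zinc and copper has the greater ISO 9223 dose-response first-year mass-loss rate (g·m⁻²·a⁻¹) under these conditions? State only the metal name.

zinc: T>10 °C ⇒ hinge -0.071·(27.6−10) = -1.2496
  sulphur-dioxide contribution → 0.732 μm/a
  chloride contribution → 1.981 μm/a
  total first-year rate 2.713 μm/a
  mass loss = 2.713 μm/a × 7.14 g/cm³ = 19.37 g·m⁻²·a⁻¹
copper: T>10 °C ⇒ hinge -0.080·(27.6−10) = -1.4080
  sulphur-dioxide contribution → 0.47 μm/a
  chloride contribution → 2.02 μm/a
  ⇒ r_corr(copper) = 2.49 μm/a
  mass loss = 2.49 μm/a × 8.96 g/cm³ = 22.31 g·m⁻²·a⁻¹
Ordering by g·m⁻²·a⁻¹: copper (22.3) > zinc (19.4)

copper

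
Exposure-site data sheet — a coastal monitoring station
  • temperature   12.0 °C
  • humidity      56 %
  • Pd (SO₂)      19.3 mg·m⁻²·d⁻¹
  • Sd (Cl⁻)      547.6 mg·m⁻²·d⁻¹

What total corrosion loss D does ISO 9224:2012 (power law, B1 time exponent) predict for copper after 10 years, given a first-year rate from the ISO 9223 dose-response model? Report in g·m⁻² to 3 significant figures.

D(10) = 42.7 g·m⁻²

copper: temperature factor f = -0.080·(2.0) = -0.1600
  Pd branch = 0.0053·Pd^0.26·e^(0.059·RH+f) = 0.2654 μm/a
  Cl⁻ term: 0.01025·547.6^0.27·exp(0.036·56+0.049·12.0) = 0.7603
  r_corr = 0.2654 + 0.7603 = 1.026 μm/a
Power-law: D(10) = r_corr · 10^0.667
  D(10) = 1.026 × 10^0.667 = 1.026 × 4.645 = 4.765 μm
  Mass loss = 4.765 μm × 8.96 g/cm³ = 42.69 g·m⁻²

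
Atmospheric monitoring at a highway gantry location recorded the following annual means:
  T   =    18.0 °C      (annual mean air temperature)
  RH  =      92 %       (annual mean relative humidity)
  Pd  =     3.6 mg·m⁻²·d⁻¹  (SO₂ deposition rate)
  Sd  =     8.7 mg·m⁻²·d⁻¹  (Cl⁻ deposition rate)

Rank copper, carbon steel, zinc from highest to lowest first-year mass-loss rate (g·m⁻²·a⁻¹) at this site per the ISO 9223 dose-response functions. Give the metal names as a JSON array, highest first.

["carbon steel", "copper", "zinc"]

copper: temperature factor f = -0.080·(8.0) = -0.6400
  SO₂ term: 0.0053·3.6^0.26·exp(0.059·92-0.6400) = 0.8878
  Cl⁻ term: 0.01025·8.7^0.27·exp(0.036·92+0.049·18.0) = 1.218
  sum: 0.8878 + 1.218 → r_corr = 2.106 μm/a
  mass loss = 2.106 μm/a × 8.96 g/cm³ = 18.87 g·m⁻²·a⁻¹
carbon steel: T>10 °C ⇒ hinge -0.054·(18.0−10) = -0.4320
  SO₂ term: 1.77·3.6^0.52·exp(0.02·92-0.4320) = 14.08
  Sd branch = 0.102·Sd^0.62·e^(0.033·RH+0.04·T) = 16.68 μm/a
  r_corr = 14.08 + 16.68 = 30.77 μm/a
  mass loss = 30.77 μm/a × 7.85 g/cm³ = 241.5 g·m⁻²·a⁻¹
zinc: temperature factor f = -0.071·(8.0) = -0.5680
  SO₂ term: 0.0129·3.6^0.44·exp(0.046·92-0.5680) = 0.8843
  Cl⁻ term: 0.0175·8.7^0.57·exp(0.008·92+0.085·18.0) = 0.579
  sum: 0.8843 + 0.579 → r_corr = 1.463 μm/a
  mass loss = 1.463 μm/a × 7.14 g/cm³ = 10.45 g·m⁻²·a⁻¹
Ordering by g·m⁻²·a⁻¹: carbon steel (242) > copper (18.9) > zinc (10.4)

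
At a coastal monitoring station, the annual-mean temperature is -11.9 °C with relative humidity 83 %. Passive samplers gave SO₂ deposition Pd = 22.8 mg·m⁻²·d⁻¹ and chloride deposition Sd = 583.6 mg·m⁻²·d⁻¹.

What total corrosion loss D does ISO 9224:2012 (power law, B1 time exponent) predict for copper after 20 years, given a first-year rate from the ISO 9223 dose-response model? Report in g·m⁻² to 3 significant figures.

D(20) = 48.6 g·m⁻²

copper: temperature factor f = +0.126·(-21.9) = -2.7594
  sulphur-dioxide contribution → 0.1013 μm/a
  chloride contribution → 0.6339 μm/a
  total first-year rate 0.7352 μm/a
Long-term exponent b (ISO 9224 Table 2, B1) = 0.667
  D(20) = 0.7352 × 20^0.667 = 0.7352 × 7.375 = 5.422 μm
  Mass loss = 5.422 μm × 8.96 g/cm³ = 48.58 g·m⁻²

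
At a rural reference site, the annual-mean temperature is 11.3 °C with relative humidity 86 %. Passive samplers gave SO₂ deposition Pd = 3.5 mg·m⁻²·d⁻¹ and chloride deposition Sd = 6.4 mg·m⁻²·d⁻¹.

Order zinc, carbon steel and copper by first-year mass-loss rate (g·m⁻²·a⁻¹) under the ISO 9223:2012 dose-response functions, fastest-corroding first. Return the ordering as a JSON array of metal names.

zinc: T>10 °C ⇒ hinge -0.071·(11.3−10) = -0.0923
  SO₂ term: 0.0129·3.5^0.44·exp(0.046·86-0.0923) = 1.067
  Cl⁻ term: 0.0175·6.4^0.57·exp(0.008·86+0.085·11.3) = 0.2621
  sum: 1.067 + 0.2621 → r_corr = 1.329 μm/a
  mass loss = 1.329 μm/a × 7.14 g/cm³ = 9.486 g·m⁻²·a⁻¹
carbon steel: f(T) = -0.054·(T−10) [T>10 °C] = -0.0702
  Pd branch = 1.77·Pd^0.52·e^(0.02·RH+f) = 17.68 μm/a
  Cl⁻ term: 0.102·6.4^0.62·exp(0.033·86+0.04·11.3) = 8.655
  sum: 17.68 + 8.655 → r_corr = 26.33 μm/a
  mass loss = 26.33 μm/a × 7.85 g/cm³ = 206.7 g·m⁻²·a⁻¹
copper: temperature factor f = -0.080·(1.3) = -0.1040
  Pd branch = 0.0053·Pd^0.26·e^(0.059·RH+f) = 1.057 μm/a
  Cl⁻ term: 0.01025·6.4^0.27·exp(0.036·86+0.049·11.3) = 0.6508
  r_corr = 1.057 + 0.6508 = 1.708 μm/a
  mass loss = 1.708 μm/a × 8.96 g/cm³ = 15.3 g·m⁻²·a⁻¹
Ordering by g·m⁻²·a⁻¹: carbon steel (207) > copper (15.3) > zinc (9.49)

["carbon steel", "copper", "zinc"]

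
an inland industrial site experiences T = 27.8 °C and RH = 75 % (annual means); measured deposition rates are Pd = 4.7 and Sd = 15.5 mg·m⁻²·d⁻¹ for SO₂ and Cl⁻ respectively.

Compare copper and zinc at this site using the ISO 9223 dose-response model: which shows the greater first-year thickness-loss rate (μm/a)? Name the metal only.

copper: temperature factor f = -0.080·(17.8) = -1.4240
  Pd branch = 0.0053·Pd^0.26·e^(0.059·RH+f) = 0.1593 μm/a
  Sd branch = 0.01025·Sd^0.27·e^(0.036·RH+0.049·T) = 1.248 μm/a
  r_corr = 0.1593 + 1.248 = 1.408 μm/a
zinc: temperature factor f = -0.071·(17.8) = -1.2638
  SO₂ term: 0.0129·4.7^0.44·exp(0.046·75-1.2638) = 0.2269
  Cl⁻ term: 0.0175·15.5^0.57·exp(0.008·75+0.085·27.8) = 1.616
  r_corr = 0.2269 + 1.616 = 1.842 μm/a
Ordering by μm/a: zinc (1.84) > copper (1.41)

zinc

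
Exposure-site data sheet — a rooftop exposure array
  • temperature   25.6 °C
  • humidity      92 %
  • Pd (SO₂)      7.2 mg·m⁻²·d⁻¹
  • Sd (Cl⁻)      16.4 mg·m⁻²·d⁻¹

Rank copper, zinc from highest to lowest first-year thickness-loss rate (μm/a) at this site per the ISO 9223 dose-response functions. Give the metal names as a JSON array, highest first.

["copper", "zinc"]

copper: temperature factor f = -0.080·(15.6) = -1.2480
  SO₂ term: 0.0053·7.2^0.26·exp(0.059·92-1.2480) = 0.5788
  Sd branch = 0.01025·Sd^0.27·e^(0.036·RH+0.049·T) = 2.098 μm/a
  r_corr = 0.5788 + 2.098 = 2.677 μm/a
zinc: temperature factor f = -0.071·(15.6) = -1.1076
  Pd branch = 0.0129·Pd^0.44·e^(0.046·RH+f) = 0.6994 μm/a
  Sd branch = 0.0175·Sd^0.57·e^(0.008·RH+0.085·T) = 1.585 μm/a
  r_corr = 0.6994 + 1.585 = 2.285 μm/a
Ordering by μm/a: copper (2.68) > zinc (2.28)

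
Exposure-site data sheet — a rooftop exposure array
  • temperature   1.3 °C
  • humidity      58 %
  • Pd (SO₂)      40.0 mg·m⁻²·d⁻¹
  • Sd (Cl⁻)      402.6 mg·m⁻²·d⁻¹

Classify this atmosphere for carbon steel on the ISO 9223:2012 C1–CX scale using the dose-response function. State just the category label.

C3

carbon steel: T≤10 °C ⇒ hinge +0.150·(1.3−10) = -1.3050
  sulphur-dioxide contribution → 10.42 μm/a
  chloride contribution → 30.02 μm/a
  total first-year rate 40.45 μm/a
Category bounds: 25…50 μm/a bracket r_corr ⇒ C3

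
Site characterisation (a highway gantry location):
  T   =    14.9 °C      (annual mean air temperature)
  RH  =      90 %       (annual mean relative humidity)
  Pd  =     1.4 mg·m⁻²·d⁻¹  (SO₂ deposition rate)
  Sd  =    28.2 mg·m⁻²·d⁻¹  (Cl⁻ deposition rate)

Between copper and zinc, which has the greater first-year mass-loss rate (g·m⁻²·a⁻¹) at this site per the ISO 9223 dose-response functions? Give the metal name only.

copper

copper: temperature factor f = -0.080·(4.9) = -0.3920
  Pd branch = 0.0053·Pd^0.26·e^(0.059·RH+f) = 0.7909 μm/a
  Cl⁻ term: 0.01025·28.2^0.27·exp(0.036·90+0.049·14.9) = 1.338
  sum: 0.7909 + 1.338 → r_corr = 2.129 μm/a
  mass loss = 2.129 μm/a × 8.96 g/cm³ = 19.08 g·m⁻²·a⁻¹
zinc: T>10 °C ⇒ hinge -0.071·(14.9−10) = -0.3479
  Pd branch = 0.0129·Pd^0.44·e^(0.046·RH+f) = 0.6634 μm/a
  Sd branch = 0.0175·Sd^0.57·e^(0.008·RH+0.085·T) = 0.8559 μm/a
  r_corr = 0.6634 + 0.8559 = 1.519 μm/a
  mass loss = 1.519 μm/a × 7.14 g/cm³ = 10.85 g·m⁻²·a⁻¹
Ordering by g·m⁻²·a⁻¹: copper (19.1) > zinc (10.8)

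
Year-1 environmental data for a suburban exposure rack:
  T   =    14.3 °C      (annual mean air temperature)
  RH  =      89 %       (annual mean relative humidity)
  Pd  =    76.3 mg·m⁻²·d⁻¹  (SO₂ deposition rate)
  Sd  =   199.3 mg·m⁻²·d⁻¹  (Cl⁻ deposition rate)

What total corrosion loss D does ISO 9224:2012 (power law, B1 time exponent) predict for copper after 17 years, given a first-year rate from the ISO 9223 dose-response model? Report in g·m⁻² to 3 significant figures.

copper: temperature factor f = -0.080·(4.3) = -0.3440
  Pd branch = 0.0053·Pd^0.26·e^(0.059·RH+f) = 2.212 μm/a
  Sd branch = 0.01025·Sd^0.27·e^(0.036·RH+0.049·T) = 2.125 μm/a
  r_corr = 2.212 + 2.125 = 4.337 μm/a
ISO 9224: D(t) = r_corr · t^b with b = 0.667 (copper, B1)
  D(17) = 4.337 × 17^0.667 = 4.337 × 6.618 = 28.7 μm
  Mass loss = 28.7 μm × 8.96 g/cm³ = 257.2 g·m⁻²

D(17) = 257 g·m⁻²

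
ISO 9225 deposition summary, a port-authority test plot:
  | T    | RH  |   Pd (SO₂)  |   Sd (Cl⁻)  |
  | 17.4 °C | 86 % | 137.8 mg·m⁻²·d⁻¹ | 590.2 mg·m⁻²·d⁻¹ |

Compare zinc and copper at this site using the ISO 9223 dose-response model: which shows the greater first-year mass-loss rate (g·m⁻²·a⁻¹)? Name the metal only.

zinc

zinc: f(T) = -0.071·(T−10) [T>10 °C] = -0.5254
  Pd branch = 0.0129·Pd^0.44·e^(0.046·RH+f) = 3.481 μm/a
  Sd branch = 0.0175·Sd^0.57·e^(0.008·RH+0.085·T) = 5.803 μm/a
  r_corr = 3.481 + 5.803 = 9.284 μm/a
  mass loss = 9.284 μm/a × 7.14 g/cm³ = 66.29 g·m⁻²·a⁻¹
copper: T>10 °C ⇒ hinge -0.080·(17.4−10) = -0.5920
  SO₂ term: 0.0053·137.8^0.26·exp(0.059·86-0.5920) = 1.687
  Cl⁻ term: 0.01025·590.2^0.27·exp(0.036·86+0.049·17.4) = 2.977
  r_corr = 1.687 + 2.977 = 4.663 μm/a
  mass loss = 4.663 μm/a × 8.96 g/cm³ = 41.78 g·m⁻²·a⁻¹
Ordering by g·m⁻²·a⁻¹: zinc (66.3) > copper (41.8)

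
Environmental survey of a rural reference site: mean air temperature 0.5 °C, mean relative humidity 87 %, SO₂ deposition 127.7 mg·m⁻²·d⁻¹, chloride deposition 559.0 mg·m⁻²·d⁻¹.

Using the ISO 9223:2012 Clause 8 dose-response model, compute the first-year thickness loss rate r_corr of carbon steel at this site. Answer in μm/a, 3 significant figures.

r_corr = 123 μm/a

carbon steel: temperature factor f = +0.150·(-9.5) = -1.4250
  Pd branch = 1.77·Pd^0.52·e^(0.02·RH+f) = 30.2 μm/a
  Sd branch = 0.102·Sd^0.62·e^(0.033·RH+0.04·T) = 92.8 μm/a
  sum: 30.2 + 92.8 → r_corr = 123 μm/a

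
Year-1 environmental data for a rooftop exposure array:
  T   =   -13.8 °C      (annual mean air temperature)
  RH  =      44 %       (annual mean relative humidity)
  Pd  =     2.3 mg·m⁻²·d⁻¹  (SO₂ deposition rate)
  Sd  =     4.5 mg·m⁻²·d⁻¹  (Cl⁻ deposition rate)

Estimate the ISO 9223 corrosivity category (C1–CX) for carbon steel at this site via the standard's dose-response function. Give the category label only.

carbon steel: T≤10 °C ⇒ hinge +0.150·(-13.8−10) = -3.5700
  SO₂ term: 1.77·2.3^0.52·exp(0.02·44-3.5700) = 0.1853
  Cl⁻ term: 0.102·4.5^0.62·exp(0.033·44+0.04·-13.8) = 0.6375
  r_corr = 0.1853 + 0.6375 = 0.8227 μm/a
Category bounds: 0…1.3 μm/a bracket r_corr ⇒ C1

C1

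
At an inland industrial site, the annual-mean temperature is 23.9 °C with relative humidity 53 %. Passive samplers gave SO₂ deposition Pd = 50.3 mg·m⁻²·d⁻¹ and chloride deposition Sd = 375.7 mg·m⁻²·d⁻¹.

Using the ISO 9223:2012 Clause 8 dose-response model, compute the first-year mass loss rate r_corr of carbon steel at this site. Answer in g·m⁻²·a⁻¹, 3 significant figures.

carbon steel: temperature factor f = -0.054·(13.9) = -0.7506
  sulphur-dioxide contribution → 18.5 μm/a
  chloride contribution → 60.22 μm/a
  ⇒ r_corr(carbon steel) = 78.72 μm/a
Convert to mass loss: 78.72 μm/a × 7.85 g/cm³ = 618 g·m⁻²·a⁻¹

r_corr = 618 g·m⁻²·a⁻¹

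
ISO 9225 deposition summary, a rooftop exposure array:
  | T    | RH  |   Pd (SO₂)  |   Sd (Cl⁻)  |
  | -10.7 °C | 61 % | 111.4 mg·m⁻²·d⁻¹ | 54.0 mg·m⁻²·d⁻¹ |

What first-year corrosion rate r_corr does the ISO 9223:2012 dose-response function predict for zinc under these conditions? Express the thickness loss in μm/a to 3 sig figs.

zinc: f(T) = +0.038·(T−10) [T≤10 °C] = -0.7866
  sulphur-dioxide contribution → 0.7731 μm/a
  chloride contribution → 0.1115 μm/a
  ⇒ r_corr(zinc) = 0.8846 μm/a

r_corr = 0.885 μm/a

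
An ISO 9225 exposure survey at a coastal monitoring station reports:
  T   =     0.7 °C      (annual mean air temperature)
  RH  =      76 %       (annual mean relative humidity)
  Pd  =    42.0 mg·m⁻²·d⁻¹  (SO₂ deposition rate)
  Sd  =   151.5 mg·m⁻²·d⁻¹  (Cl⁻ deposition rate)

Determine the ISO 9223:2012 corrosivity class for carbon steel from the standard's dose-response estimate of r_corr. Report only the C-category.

carbon steel: f(T) = +0.150·(T−10) [T≤10 °C] = -1.3950
  Pd branch = 1.77·Pd^0.52·e^(0.02·RH+f) = 14.01 μm/a
  Sd branch = 0.102·Sd^0.62·e^(0.033·RH+0.04·T) = 28.96 μm/a
  r_corr = 14.01 + 28.96 = 42.97 μm/a
ISO 9223 Table 2 (carbon steel): 25 < 43 ≤ 50 μm/a ⇒ C3

C3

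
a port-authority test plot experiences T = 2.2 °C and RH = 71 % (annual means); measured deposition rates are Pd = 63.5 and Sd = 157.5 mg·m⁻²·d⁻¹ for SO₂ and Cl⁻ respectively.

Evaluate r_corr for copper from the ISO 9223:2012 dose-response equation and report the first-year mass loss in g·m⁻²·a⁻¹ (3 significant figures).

copper: f(T) = +0.126·(T−10) [T≤10 °C] = -0.9828
  SO₂ term: 0.0053·63.5^0.26·exp(0.059·71-0.9828) = 0.385
  Cl⁻ term: 0.01025·157.5^0.27·exp(0.036·71+0.049·2.2) = 0.5766
  r_corr = 0.385 + 0.5766 = 0.9616 μm/a
Convert to mass loss: 0.9616 μm/a × 8.96 g/cm³ = 8.616 g·m⁻²·a⁻¹

r_corr = 8.62 g·m⁻²·a⁻¹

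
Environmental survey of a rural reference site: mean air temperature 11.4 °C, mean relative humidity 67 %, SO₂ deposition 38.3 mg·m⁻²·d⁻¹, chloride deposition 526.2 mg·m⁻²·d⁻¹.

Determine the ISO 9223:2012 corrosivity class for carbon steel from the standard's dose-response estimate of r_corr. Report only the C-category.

C5

carbon steel: temperature factor f = -0.054·(1.4) = -0.0756
  SO₂ term: 1.77·38.3^0.52·exp(0.02·67-0.0756) = 41.72
  Cl⁻ term: 0.102·526.2^0.62·exp(0.033·67+0.04·11.4) = 71.45
  sum: 41.72 + 71.45 → r_corr = 113.2 μm/a
113 μm/a falls in (80, 200] for carbon steel → category C5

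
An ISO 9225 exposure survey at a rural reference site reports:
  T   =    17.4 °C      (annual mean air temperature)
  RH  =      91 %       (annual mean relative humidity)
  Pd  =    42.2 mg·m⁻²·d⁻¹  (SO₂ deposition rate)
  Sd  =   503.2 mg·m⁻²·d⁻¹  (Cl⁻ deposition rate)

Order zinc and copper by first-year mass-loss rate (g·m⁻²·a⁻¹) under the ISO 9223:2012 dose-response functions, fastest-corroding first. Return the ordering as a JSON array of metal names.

zinc: temperature factor f = -0.071·(7.4) = -0.5254
  sulphur-dioxide contribution → 2.603 μm/a
  chloride contribution → 5.515 μm/a
  total first-year rate 8.118 μm/a
  mass loss = 8.118 μm/a × 7.14 g/cm³ = 57.96 g·m⁻²·a⁻¹
copper: temperature factor f = -0.080·(7.4) = -0.5920
  sulphur-dioxide contribution → 1.665 μm/a
  chloride contribution → 3.414 μm/a
  ⇒ r_corr(copper) = 5.079 μm/a
  mass loss = 5.079 μm/a × 8.96 g/cm³ = 45.51 g·m⁻²·a⁻¹
Ordering by g·m⁻²·a⁻¹: zinc (58) > copper (45.5)

["zinc", "copper"]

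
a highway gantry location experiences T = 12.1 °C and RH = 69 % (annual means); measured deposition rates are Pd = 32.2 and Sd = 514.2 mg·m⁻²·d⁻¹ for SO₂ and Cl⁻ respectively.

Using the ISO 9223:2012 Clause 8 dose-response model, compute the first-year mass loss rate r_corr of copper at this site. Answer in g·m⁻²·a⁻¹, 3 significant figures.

r_corr = 16.6 g·m⁻²·a⁻¹

copper: temperature factor f = -0.080·(2.1) = -0.1680
  SO₂ term: 0.0053·32.2^0.26·exp(0.059·69-0.1680) = 0.6477
  Sd branch = 0.01025·Sd^0.27·e^(0.036·RH+0.049·T) = 1.2 μm/a
  sum: 0.6477 + 1.2 → r_corr = 1.847 μm/a
Convert to mass loss: 1.847 μm/a × 8.96 g/cm³ = 16.55 g·m⁻²·a⁻¹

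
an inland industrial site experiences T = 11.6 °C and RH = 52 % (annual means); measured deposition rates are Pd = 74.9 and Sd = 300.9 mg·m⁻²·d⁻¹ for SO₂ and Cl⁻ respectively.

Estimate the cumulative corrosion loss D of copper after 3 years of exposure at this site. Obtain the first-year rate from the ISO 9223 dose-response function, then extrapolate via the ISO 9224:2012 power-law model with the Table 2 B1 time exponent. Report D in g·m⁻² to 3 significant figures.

D(3) = 16.0 g·m⁻²

copper: f(T) = -0.080·(T−10) [T>10 °C] = -0.1280
  sulphur-dioxide contribution → 0.3079 μm/a
  chloride contribution → 0.5492 μm/a
  total first-year rate 0.8572 μm/a
Long-term exponent b (ISO 9224 Table 2, B1) = 0.667
  D(3) = 0.8572 × 3^0.667 = 0.8572 × 2.081 = 1.784 μm
  Mass loss = 1.784 μm × 8.96 g/cm³ = 15.98 g·m⁻²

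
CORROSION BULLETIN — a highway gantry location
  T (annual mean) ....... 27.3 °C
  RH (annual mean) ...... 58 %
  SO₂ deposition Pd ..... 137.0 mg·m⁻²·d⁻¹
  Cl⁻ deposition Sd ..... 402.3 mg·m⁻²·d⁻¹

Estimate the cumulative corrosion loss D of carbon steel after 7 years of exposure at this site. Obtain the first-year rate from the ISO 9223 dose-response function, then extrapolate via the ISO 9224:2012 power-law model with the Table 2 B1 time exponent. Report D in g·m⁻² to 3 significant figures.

carbon steel: T>10 °C ⇒ hinge -0.054·(27.3−10) = -0.9342
  sulphur-dioxide contribution → 28.65 μm/a
  chloride contribution → 84.9 μm/a
  ⇒ r_corr(carbon steel) = 113.6 μm/a
Power-law: D(7) = r_corr · 7^0.523
  D(7) = 113.6 × 7^0.523 = 113.6 × 2.767 = 314.2 μm
  Mass loss = 314.2 μm × 7.85 g/cm³ = 2466 g·m⁻²

D(7) = 2.47e+03 g·m⁻²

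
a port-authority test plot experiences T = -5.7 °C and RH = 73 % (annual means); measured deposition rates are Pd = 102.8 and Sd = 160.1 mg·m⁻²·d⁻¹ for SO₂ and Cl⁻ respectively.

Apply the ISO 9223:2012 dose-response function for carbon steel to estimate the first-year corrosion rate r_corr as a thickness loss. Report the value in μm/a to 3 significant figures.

carbon steel: temperature factor f = +0.150·(-15.7) = -2.3550
  Pd branch = 1.77·Pd^0.52·e^(0.02·RH+f) = 8.045 μm/a
  Cl⁻ term: 0.102·160.1^0.62·exp(0.033·73+0.04·-5.7) = 21.01
  sum: 8.045 + 21.01 → r_corr = 29.06 μm/a

r_corr = 29.1 μm/a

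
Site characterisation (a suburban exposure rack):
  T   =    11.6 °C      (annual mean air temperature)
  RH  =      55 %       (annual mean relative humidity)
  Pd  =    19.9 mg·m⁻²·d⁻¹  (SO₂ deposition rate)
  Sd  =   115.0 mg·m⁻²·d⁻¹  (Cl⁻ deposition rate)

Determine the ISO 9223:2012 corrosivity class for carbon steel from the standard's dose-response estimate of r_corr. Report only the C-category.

C3

carbon steel: temperature factor f = -0.054·(1.6) = -0.0864
  SO₂ term: 1.77·19.9^0.52·exp(0.02·55-0.0864) = 23.1
  Cl⁻ term: 0.102·115.0^0.62·exp(0.033·55+0.04·11.6) = 18.88
  sum: 23.1 + 18.88 → r_corr = 41.98 μm/a
42 μm/a falls in (25, 50] for carbon steel → category C3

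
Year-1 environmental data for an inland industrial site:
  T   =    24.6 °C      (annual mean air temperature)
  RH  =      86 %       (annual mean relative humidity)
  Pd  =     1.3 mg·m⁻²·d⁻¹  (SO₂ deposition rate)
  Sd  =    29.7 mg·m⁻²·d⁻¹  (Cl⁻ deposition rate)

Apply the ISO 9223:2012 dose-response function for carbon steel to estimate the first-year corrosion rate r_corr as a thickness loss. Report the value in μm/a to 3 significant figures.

r_corr = 43.3 μm/a

carbon steel: f(T) = -0.054·(T−10) [T>10 °C] = -0.7884
  sulphur-dioxide contribution → 5.15 μm/a
  chloride contribution → 38.16 μm/a
  total first-year rate 43.31 μm/a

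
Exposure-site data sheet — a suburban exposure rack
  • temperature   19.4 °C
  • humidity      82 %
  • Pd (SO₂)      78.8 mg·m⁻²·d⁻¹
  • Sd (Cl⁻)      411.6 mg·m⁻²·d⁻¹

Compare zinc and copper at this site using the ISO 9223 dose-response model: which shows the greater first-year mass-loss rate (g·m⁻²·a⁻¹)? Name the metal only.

zinc

zinc: T>10 °C ⇒ hinge -0.071·(19.4−10) = -0.6674
  Pd branch = 0.0129·Pd^0.44·e^(0.046·RH+f) = 1.965 μm/a
  Cl⁻ term: 0.0175·411.6^0.57·exp(0.008·82+0.085·19.4) = 5.424
  sum: 1.965 + 5.424 → r_corr = 7.389 μm/a
  mass loss = 7.389 μm/a × 7.14 g/cm³ = 52.76 g·m⁻²·a⁻¹
copper: f(T) = -0.080·(T−10) [T>10 °C] = -0.7520
  Pd branch = 0.0053·Pd^0.26·e^(0.059·RH+f) = 0.9815 μm/a
  Cl⁻ term: 0.01025·411.6^0.27·exp(0.036·82+0.049·19.4) = 2.579
  sum: 0.9815 + 2.579 → r_corr = 3.561 μm/a
  mass loss = 3.561 μm/a × 8.96 g/cm³ = 31.91 g·m⁻²·a⁻¹
Ordering by g·m⁻²·a⁻¹: zinc (52.8) > copper (31.9)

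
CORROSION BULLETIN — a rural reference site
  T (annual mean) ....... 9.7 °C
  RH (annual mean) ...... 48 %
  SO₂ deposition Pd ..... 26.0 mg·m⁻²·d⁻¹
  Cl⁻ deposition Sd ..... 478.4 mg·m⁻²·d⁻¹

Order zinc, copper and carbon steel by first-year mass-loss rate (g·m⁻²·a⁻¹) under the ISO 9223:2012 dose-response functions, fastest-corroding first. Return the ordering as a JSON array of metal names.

zinc: temperature factor f = +0.038·(-0.3) = -0.0114
  SO₂ term: 0.0129·26.0^0.44·exp(0.046·48-0.0114) = 0.4866
  Cl⁻ term: 0.0175·478.4^0.57·exp(0.008·48+0.085·9.7) = 1.974
  r_corr = 0.4866 + 1.974 = 2.461 μm/a
  mass loss = 2.461 μm/a × 7.14 g/cm³ = 17.57 g·m⁻²·a⁻¹
copper: T≤10 °C ⇒ hinge +0.126·(9.7−10) = -0.0378
  SO₂ term: 0.0053·26.0^0.26·exp(0.059·48-0.0378) = 0.2022
  Sd branch = 0.01025·Sd^0.27·e^(0.036·RH+0.049·T) = 0.4911 μm/a
  sum: 0.2022 + 0.4911 → r_corr = 0.6932 μm/a
  mass loss = 0.6932 μm/a × 8.96 g/cm³ = 6.211 g·m⁻²·a⁻¹
carbon steel: f(T) = +0.150·(T−10) [T≤10 °C] = -0.0450
  SO₂ term: 1.77·26.0^0.52·exp(0.02·48-0.0450) = 24.05
  Cl⁻ term: 0.102·478.4^0.62·exp(0.033·48+0.04·9.7) = 33.61
  r_corr = 24.05 + 33.61 = 57.66 μm/a
  mass loss = 57.66 μm/a × 7.85 g/cm³ = 452.7 g·m⁻²·a⁻¹
Ordering by g·m⁻²·a⁻¹: carbon steel (453) > zinc (17.6) > copper (6.21)

["carbon steel", "zinc", "copper"]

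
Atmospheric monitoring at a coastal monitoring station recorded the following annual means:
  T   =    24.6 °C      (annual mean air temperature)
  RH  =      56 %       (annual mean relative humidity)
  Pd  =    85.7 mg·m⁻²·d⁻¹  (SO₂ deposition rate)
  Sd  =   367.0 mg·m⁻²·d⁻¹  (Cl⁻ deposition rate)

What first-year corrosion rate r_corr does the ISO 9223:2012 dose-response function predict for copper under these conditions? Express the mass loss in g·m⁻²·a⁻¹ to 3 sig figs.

copper: temperature factor f = -0.080·(14.6) = -1.1680
  SO₂ term: 0.0053·85.7^0.26·exp(0.059·56-1.1680) = 0.1427
  Sd branch = 0.01025·Sd^0.27·e^(0.036·RH+0.049·T) = 1.265 μm/a
  r_corr = 0.1427 + 1.265 = 1.408 μm/a
Convert to mass loss: 1.408 μm/a × 8.96 g/cm³ = 12.62 g·m⁻²·a⁻¹

r_corr = 12.6 g·m⁻²·a⁻¹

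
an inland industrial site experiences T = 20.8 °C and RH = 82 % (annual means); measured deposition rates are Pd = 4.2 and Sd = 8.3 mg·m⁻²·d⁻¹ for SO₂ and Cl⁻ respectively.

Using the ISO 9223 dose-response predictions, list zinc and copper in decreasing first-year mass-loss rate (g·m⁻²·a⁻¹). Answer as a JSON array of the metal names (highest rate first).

zinc: f(T) = -0.071·(T−10) [T>10 °C] = -0.7668
  Pd branch = 0.0129·Pd^0.44·e^(0.046·RH+f) = 0.4897 μm/a
  Cl⁻ term: 0.0175·8.3^0.57·exp(0.008·82+0.085·20.8) = 0.6601
  sum: 0.4897 + 0.6601 → r_corr = 1.15 μm/a
  mass loss = 1.15 μm/a × 7.14 g/cm³ = 8.21 g·m⁻²·a⁻¹
copper: T>10 °C ⇒ hinge -0.080·(20.8−10) = -0.8640
  Pd branch = 0.0053·Pd^0.26·e^(0.059·RH+f) = 0.4095 μm/a
  Cl⁻ term: 0.01025·8.3^0.27·exp(0.036·82+0.049·20.8) = 0.9628
  r_corr = 0.4095 + 0.9628 = 1.372 μm/a
  mass loss = 1.372 μm/a × 8.96 g/cm³ = 12.3 g·m⁻²·a⁻¹
Ordering by g·m⁻²·a⁻¹: copper (12.3) > zinc (8.21)

["copper", "zinc"]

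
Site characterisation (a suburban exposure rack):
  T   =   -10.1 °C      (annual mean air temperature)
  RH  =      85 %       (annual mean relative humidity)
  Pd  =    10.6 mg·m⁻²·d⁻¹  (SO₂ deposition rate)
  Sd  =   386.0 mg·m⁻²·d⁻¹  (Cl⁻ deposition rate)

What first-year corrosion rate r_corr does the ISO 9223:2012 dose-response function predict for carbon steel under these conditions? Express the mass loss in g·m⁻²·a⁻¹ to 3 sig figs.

carbon steel: T≤10 °C ⇒ hinge +0.150·(-10.1−10) = -3.0150
  SO₂ term: 1.77·10.6^0.52·exp(0.02·85-3.0150) = 1.622
  Sd branch = 0.102·Sd^0.62·e^(0.033·RH+0.04·T) = 45.19 μm/a
  sum: 1.622 + 45.19 → r_corr = 46.81 μm/a
Convert to mass loss: 46.81 μm/a × 7.85 g/cm³ = 367.5 g·m⁻²·a⁻¹

r_corr = 367 g·m⁻²·a⁻¹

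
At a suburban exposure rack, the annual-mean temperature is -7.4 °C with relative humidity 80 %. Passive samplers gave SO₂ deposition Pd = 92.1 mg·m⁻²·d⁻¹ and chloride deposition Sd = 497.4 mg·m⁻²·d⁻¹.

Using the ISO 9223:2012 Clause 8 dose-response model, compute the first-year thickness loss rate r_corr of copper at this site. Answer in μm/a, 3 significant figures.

copper: temperature factor f = +0.126·(-17.4) = -2.1924
  Pd branch = 0.0053·Pd^0.26·e^(0.059·RH+f) = 0.2151 μm/a
  Cl⁻ term: 0.01025·497.4^0.27·exp(0.036·80+0.049·-7.4) = 0.6794
  sum: 0.2151 + 0.6794 → r_corr = 0.8945 μm/a

r_corr = 0.895 μm/a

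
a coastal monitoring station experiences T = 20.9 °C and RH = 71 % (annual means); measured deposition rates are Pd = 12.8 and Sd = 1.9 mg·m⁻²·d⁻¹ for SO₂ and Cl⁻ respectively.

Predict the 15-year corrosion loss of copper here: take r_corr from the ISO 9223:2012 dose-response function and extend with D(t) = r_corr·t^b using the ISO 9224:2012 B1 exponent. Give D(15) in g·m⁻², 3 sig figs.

D(15) = 39.3 g·m⁻²

copper: f(T) = -0.080·(T−10) [T>10 °C] = -0.8720
  Pd branch = 0.0053·Pd^0.26·e^(0.059·RH+f) = 0.2836 μm/a
  Sd branch = 0.01025·Sd^0.27·e^(0.036·RH+0.049·T) = 0.4373 μm/a
  r_corr = 0.2836 + 0.4373 = 0.7209 μm/a
Power-law: D(15) = r_corr · 15^0.667
  D(15) = 0.7209 × 15^0.667 = 0.7209 × 6.088 = 4.389 μm
  Mass loss = 4.389 μm × 8.96 g/cm³ = 39.32 g·m⁻²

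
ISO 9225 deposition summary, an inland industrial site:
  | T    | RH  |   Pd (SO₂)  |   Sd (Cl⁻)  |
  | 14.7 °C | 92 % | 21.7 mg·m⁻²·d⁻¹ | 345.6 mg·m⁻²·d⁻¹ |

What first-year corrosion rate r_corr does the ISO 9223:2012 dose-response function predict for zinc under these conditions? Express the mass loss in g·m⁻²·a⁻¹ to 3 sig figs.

zinc: T>10 °C ⇒ hinge -0.071·(14.7−10) = -0.3337
  Pd branch = 0.0129·Pd^0.44·e^(0.046·RH+f) = 2.464 μm/a
  Sd branch = 0.0175·Sd^0.57·e^(0.008·RH+0.085·T) = 3.567 μm/a
  sum: 2.464 + 3.567 → r_corr = 6.031 μm/a
Convert to mass loss: 6.031 μm/a × 7.14 g/cm³ = 43.06 g·m⁻²·a⁻¹

r_corr = 43.1 g·m⁻²·a⁻¹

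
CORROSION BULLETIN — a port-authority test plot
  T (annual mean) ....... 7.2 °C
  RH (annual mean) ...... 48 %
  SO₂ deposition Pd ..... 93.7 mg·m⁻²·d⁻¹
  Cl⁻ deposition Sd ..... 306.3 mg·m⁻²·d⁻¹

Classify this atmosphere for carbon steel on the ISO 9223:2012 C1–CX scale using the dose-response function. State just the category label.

carbon steel: T≤10 °C ⇒ hinge +0.150·(7.2−10) = -0.4200
  sulphur-dioxide contribution → 32.2 μm/a
  chloride contribution → 23.07 μm/a
  total first-year rate 55.26 μm/a
Category bounds: 50…80 μm/a bracket r_corr ⇒ C4

C4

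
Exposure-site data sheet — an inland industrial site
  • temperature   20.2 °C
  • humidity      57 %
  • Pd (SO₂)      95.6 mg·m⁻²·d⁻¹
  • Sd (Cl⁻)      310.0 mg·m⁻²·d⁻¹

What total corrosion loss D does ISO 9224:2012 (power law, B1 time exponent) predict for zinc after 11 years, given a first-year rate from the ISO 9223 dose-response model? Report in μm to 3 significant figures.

zinc: T>10 °C ⇒ hinge -0.071·(20.2−10) = -0.7242
  sulphur-dioxide contribution → 0.64 μm/a
  chloride contribution → 4.044 μm/a
  total first-year rate 4.684 μm/a
Long-term exponent b (ISO 9224 Table 2, B1) = 0.813
  D(11) = 4.684 × 11^0.813 = 4.684 × 7.025 = 32.91 μm

D(11) = 32.9 μm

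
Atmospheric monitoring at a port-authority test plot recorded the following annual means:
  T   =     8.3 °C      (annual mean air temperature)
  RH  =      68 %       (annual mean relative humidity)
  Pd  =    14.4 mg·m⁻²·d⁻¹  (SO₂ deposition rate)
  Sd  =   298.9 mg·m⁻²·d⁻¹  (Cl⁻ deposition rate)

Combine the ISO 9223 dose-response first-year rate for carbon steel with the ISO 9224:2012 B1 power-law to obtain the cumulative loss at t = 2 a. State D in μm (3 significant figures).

D(2) = 96.7 μm

carbon steel: temperature factor f = +0.150·(-1.7) = -0.2550
  SO₂ term: 1.77·14.4^0.52·exp(0.02·68-0.2550) = 21.39
  Cl⁻ term: 0.102·298.9^0.62·exp(0.033·68+0.04·8.3) = 45.94
  sum: 21.39 + 45.94 → r_corr = 67.33 μm/a
ISO 9224: D(t) = r_corr · t^b with b = 0.523 (carbon steel, B1)
  D(2) = 67.33 × 2^0.523 = 67.33 × 1.437 = 96.75 μm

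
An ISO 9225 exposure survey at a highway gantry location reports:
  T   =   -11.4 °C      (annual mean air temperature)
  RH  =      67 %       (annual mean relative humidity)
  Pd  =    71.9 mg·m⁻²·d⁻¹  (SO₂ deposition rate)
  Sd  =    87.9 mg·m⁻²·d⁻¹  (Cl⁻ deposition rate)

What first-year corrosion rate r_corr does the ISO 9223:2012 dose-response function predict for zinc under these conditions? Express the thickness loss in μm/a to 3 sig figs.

r_corr = 0.964 μm/a

zinc: f(T) = +0.038·(T−10) [T≤10 °C] = -0.8132
  SO₂ term: 0.0129·71.9^0.44·exp(0.046·67-0.8132) = 0.8182
  Sd branch = 0.0175·Sd^0.57·e^(0.008·RH+0.085·T) = 0.1456 μm/a
  sum: 0.8182 + 0.1456 → r_corr = 0.9638 μm/a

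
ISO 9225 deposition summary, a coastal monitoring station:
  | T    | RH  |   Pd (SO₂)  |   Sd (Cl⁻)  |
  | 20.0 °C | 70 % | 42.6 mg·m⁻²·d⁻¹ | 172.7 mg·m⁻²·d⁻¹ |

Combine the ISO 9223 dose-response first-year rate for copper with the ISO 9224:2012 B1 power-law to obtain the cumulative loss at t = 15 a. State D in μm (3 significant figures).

D(15) = 10.7 μm

copper: temperature factor f = -0.080·(10.0) = -0.8000
  Pd branch = 0.0053·Pd^0.26·e^(0.059·RH+f) = 0.3928 μm/a
  Sd branch = 0.01025·Sd^0.27·e^(0.036·RH+0.049·T) = 1.364 μm/a
  sum: 0.3928 + 1.364 → r_corr = 1.757 μm/a
Power-law: D(15) = r_corr · 15^0.667
  D(15) = 1.757 × 15^0.667 = 1.757 × 6.088 = 10.69 μm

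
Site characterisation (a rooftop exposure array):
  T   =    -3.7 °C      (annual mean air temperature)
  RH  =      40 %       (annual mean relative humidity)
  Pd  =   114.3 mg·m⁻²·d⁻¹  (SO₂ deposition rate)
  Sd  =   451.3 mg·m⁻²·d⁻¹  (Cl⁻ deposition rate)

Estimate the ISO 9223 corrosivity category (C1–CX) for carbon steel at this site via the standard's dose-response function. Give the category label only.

C2

carbon steel: temperature factor f = +0.150·(-13.7) = -2.0550
  sulphur-dioxide contribution → 5.931 μm/a
  chloride contribution → 14.57 μm/a
  total first-year rate 20.5 μm/a
ISO 9223 Table 2 (carbon steel): 1.3 < 20.5 ≤ 25 μm/a ⇒ C2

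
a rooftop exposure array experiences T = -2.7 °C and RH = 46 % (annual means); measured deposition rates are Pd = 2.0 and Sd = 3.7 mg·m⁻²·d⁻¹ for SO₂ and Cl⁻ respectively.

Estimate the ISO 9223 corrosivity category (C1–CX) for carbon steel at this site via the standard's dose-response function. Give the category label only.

carbon steel: temperature factor f = +0.150·(-12.7) = -1.9050
  Pd branch = 1.77·Pd^0.52·e^(0.02·RH+f) = 0.9478 μm/a
  Cl⁻ term: 0.102·3.7^0.62·exp(0.033·46+0.04·-2.7) = 0.9402
  r_corr = 0.9478 + 0.9402 = 1.888 μm/a
1.89 μm/a falls in (1.3, 25] for carbon steel → category C2

C2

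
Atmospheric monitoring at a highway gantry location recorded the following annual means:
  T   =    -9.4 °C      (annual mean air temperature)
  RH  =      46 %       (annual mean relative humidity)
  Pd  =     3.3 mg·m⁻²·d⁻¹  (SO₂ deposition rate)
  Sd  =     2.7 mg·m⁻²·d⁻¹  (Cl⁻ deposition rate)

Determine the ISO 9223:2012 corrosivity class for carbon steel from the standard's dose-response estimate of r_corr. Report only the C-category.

C1

carbon steel: f(T) = +0.150·(T−10) [T≤10 °C] = -2.9100
  Pd branch = 1.77·Pd^0.52·e^(0.02·RH+f) = 0.4501 μm/a
  Sd branch = 0.102·Sd^0.62·e^(0.033·RH+0.04·T) = 0.5916 μm/a
  sum: 0.4501 + 0.5916 → r_corr = 1.042 μm/a
Category bounds: 0…1.3 μm/a bracket r_corr ⇒ C1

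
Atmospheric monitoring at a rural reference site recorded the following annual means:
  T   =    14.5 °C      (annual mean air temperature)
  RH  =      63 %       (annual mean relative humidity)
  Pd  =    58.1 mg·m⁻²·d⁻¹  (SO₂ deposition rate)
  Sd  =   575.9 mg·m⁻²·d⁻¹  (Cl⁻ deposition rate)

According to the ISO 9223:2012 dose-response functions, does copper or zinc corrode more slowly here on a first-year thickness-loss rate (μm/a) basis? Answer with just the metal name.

copper

copper: f(T) = -0.080·(T−10) [T>10 °C] = -0.3600
  sulphur-dioxide contribution → 0.4374 μm/a
  chloride contribution → 1.121 μm/a
  ⇒ r_corr(copper) = 1.558 μm/a
zinc: f(T) = -0.071·(T−10) [T>10 °C] = -0.3195
  sulphur-dioxide contribution → 1.015 μm/a
  chloride contribution → 3.72 μm/a
  total first-year rate 4.736 μm/a
Ordering by μm/a: zinc (4.74) > copper (1.56)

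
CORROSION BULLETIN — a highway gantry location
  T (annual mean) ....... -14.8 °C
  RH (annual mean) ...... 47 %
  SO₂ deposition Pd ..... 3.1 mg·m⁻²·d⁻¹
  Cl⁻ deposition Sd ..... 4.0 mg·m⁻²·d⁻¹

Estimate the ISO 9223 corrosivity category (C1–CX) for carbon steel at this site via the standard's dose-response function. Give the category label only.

carbon steel: temperature factor f = +0.150·(-24.8) = -3.7200
  SO₂ term: 1.77·3.1^0.52·exp(0.02·47-3.7200) = 0.1978
  Cl⁻ term: 0.102·4.0^0.62·exp(0.033·47+0.04·-14.8) = 0.6286
  r_corr = 0.1978 + 0.6286 = 0.8263 μm/a
0.826 μm/a falls in (0, 1.3] for carbon steel → category C1

C1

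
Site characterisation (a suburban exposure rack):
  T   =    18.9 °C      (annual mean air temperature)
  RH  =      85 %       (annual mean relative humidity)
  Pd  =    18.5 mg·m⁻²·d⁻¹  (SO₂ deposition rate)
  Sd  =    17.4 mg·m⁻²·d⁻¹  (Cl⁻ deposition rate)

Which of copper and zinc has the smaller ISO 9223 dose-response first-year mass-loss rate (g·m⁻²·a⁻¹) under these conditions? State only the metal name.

zinc

copper: temperature factor f = -0.080·(8.9) = -0.7120
  SO₂ term: 0.0053·18.5^0.26·exp(0.059·85-0.7120) = 0.8366
  Cl⁻ term: 0.01025·17.4^0.27·exp(0.036·85+0.049·18.9) = 1.193
  sum: 0.8366 + 1.193 → r_corr = 2.03 μm/a
  mass loss = 2.03 μm/a × 8.96 g/cm³ = 18.19 g·m⁻²·a⁻¹
zinc: f(T) = -0.071·(T−10) [T>10 °C] = -0.6319
  SO₂ term: 0.0129·18.5^0.44·exp(0.046·85-0.6319) = 1.235
  Cl⁻ term: 0.0175·17.4^0.57·exp(0.008·85+0.085·18.9) = 0.8773
  r_corr = 1.235 + 0.8773 = 2.113 μm/a
  mass loss = 2.113 μm/a × 7.14 g/cm³ = 15.08 g·m⁻²·a⁻¹
Ordering by g·m⁻²·a⁻¹: copper (18.2) > zinc (15.1)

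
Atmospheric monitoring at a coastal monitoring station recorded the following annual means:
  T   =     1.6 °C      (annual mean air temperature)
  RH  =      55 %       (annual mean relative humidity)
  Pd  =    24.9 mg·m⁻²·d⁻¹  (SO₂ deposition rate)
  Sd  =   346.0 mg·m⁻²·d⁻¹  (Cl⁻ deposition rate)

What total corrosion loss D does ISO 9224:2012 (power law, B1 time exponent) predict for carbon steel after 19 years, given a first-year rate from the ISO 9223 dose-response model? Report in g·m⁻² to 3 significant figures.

carbon steel: T≤10 °C ⇒ hinge +0.150·(1.6−10) = -1.2600
  Pd branch = 1.77·Pd^0.52·e^(0.02·RH+f) = 8.026 μm/a
  Sd branch = 0.102·Sd^0.62·e^(0.033·RH+0.04·T) = 25.05 μm/a
  r_corr = 8.026 + 25.05 = 33.08 μm/a
Long-term exponent b (ISO 9224 Table 2, B1) = 0.523
  D(19) = 33.08 × 19^0.523 = 33.08 × 4.664 = 154.3 μm
  Mass loss = 154.3 μm × 7.85 g/cm³ = 1211 g·m⁻²

D(19) = 1.21e+03 g·m⁻²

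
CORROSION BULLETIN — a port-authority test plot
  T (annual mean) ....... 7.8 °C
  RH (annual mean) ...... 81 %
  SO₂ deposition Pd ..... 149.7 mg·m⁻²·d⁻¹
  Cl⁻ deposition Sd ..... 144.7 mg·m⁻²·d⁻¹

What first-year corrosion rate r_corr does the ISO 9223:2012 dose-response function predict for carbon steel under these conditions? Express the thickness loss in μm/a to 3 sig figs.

r_corr = 131 μm/a

carbon steel: temperature factor f = +0.150·(-2.2) = -0.3300
  SO₂ term: 1.77·149.7^0.52·exp(0.02·81-0.3300) = 86.96
  Cl⁻ term: 0.102·144.7^0.62·exp(0.033·81+0.04·7.8) = 44.1
  r_corr = 86.96 + 44.1 = 131.1 μm/a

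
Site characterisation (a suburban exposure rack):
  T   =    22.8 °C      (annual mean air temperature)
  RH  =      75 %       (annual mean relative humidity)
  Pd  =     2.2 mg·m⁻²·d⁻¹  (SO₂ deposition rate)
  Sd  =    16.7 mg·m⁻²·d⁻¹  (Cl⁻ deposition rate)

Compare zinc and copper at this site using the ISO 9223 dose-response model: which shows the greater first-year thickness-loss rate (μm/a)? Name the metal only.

zinc

zinc: T>10 °C ⇒ hinge -0.071·(22.8−10) = -0.9088
  Pd branch = 0.0129·Pd^0.44·e^(0.046·RH+f) = 0.2317 μm/a
  Cl⁻ term: 0.0175·16.7^0.57·exp(0.008·75+0.085·22.8) = 1.102
  r_corr = 0.2317 + 1.102 = 1.334 μm/a
copper: f(T) = -0.080·(T−10) [T>10 °C] = -1.0240
  SO₂ term: 0.0053·2.2^0.26·exp(0.059·75-1.0240) = 0.1951
  Sd branch = 0.01025·Sd^0.27·e^(0.036·RH+0.049·T) = 0.9969 μm/a
  sum: 0.1951 + 0.9969 → r_corr = 1.192 μm/a
Ordering by μm/a: zinc (1.33) > copper (1.19)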